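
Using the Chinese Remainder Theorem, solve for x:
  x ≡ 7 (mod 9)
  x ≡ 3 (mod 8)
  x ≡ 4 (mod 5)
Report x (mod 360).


Moduli 9, 8, 5 are pairwise coprime; by CRT there is a unique solution modulo M = 9 · 8 · 5 = 360.
Solve pairwise, accumulating the modulus:
  Start with x ≡ 7 (mod 9).
  Combine with x ≡ 3 (mod 8): since gcd(9, 8) = 1, we get a unique residue mod 72.
    Write x = 7 + 9·t and substitute into x ≡ 3 (mod 8): 9·t ≡ 3 − 7 = -4 (mod 8).
    Reduce coefficients mod 8: 1·t ≡ 4 (mod 8).
    So t ≡ 4 (mod 8).
    Then x = 7 + 9·4 = 43, valid modulo lcm(9, 8) = 72: x ≡ 43 (mod 72).
  Combine with x ≡ 4 (mod 5): since gcd(72, 5) = 1, we get a unique residue mod 360.
    Write x = 43 + 72·t and substitute into x ≡ 4 (mod 5): 72·t ≡ 4 − 43 = -39 (mod 5).
    Reduce coefficients mod 5: 2·t ≡ 1 (mod 5).
    The inverse of 2 mod 5 is 3 (since 2·3 = 6 = 1·5 + 1), so t ≡ 3·1 = 3 ≡ 3 (mod 5).
    Then x = 43 + 72·3 = 259, valid modulo lcm(72, 5) = 360: x ≡ 259 (mod 360).
Verify: 259 mod 9 = 7 ✓, 259 mod 8 = 3 ✓, 259 mod 5 = 4 ✓.

x ≡ 259 (mod 360).


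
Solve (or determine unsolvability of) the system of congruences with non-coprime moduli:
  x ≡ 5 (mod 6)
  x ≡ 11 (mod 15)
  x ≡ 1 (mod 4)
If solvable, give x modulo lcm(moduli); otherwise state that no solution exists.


Moduli 6, 15, 4 are not pairwise coprime, so CRT works modulo lcm(m_i) when all pairwise compatibility conditions hold.
Pairwise compatibility: gcd(m_i, m_j) must divide a_i - a_j for every pair.
Merge one congruence at a time:
  Start: x ≡ 5 (mod 6).
  Combine with x ≡ 11 (mod 15): gcd(6, 15) = 3; 11 - 5 = 6, which IS divisible by 3, so compatible.
    Write x = 5 + 6·t and substitute into x ≡ 11 (mod 15): 6·t ≡ 11 − 5 = 6 (mod 15).
    Divide the congruence (and modulus) by g = 3: 2·t ≡ 2 (mod 5).
    The inverse of 2 mod 5 is 3 (since 2·3 = 6 = 1·5 + 1), so t ≡ 3·2 = 6 ≡ 1 (mod 5).
    Then x = 5 + 6·1 = 11, valid modulo lcm(6, 15) = 30: x ≡ 11 (mod 30).
  Combine with x ≡ 1 (mod 4): gcd(30, 4) = 2; 1 - 11 = -10, which IS divisible by 2, so compatible.
    Write x = 11 + 30·t and substitute into x ≡ 1 (mod 4): 30·t ≡ 1 − 11 = -10 (mod 4).
    Divide the congruence (and modulus) by g = 2: 15·t ≡ -5 (mod 2).
    Reduce coefficients mod 2: 1·t ≡ 1 (mod 2).
    So t ≡ 1 (mod 2).
    Then x = 11 + 30·1 = 41, valid modulo lcm(30, 4) = 60: x ≡ 41 (mod 60).
Verify: 41 mod 6 = 5, 41 mod 15 = 11, 41 mod 4 = 1.

x ≡ 41 (mod 60).


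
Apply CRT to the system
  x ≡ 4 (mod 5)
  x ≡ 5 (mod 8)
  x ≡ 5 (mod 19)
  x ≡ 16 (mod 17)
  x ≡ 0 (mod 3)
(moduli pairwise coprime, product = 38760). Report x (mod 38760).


Product of moduli M = 5 · 8 · 19 · 17 · 3 = 38760.
Merge one congruence at a time:
  Start: x ≡ 4 (mod 5).
  Combine with x ≡ 5 (mod 8); new modulus lcm = 40.
    Write x = 4 + 5·t and substitute into x ≡ 5 (mod 8): 5·t ≡ 5 − 4 = 1 (mod 8).
    The inverse of 5 mod 8 is 5 (since 5·5 = 25 = 3·8 + 1), so t ≡ 5·1 = 5 ≡ 5 (mod 8).
    Then x = 4 + 5·5 = 29, valid modulo lcm(5, 8) = 40: x ≡ 29 (mod 40).
  Combine with x ≡ 5 (mod 19); new modulus lcm = 760.
    Write x = 29 + 40·t and substitute into x ≡ 5 (mod 19): 40·t ≡ 5 − 29 = -24 (mod 19).
    Reduce coefficients mod 19: 2·t ≡ 14 (mod 19).
    The inverse of 2 mod 19 is 10 (since 2·10 = 20 = 1·19 + 1), so t ≡ 10·14 = 140 ≡ 7 (mod 19).
    Then x = 29 + 40·7 = 309, valid modulo lcm(40, 19) = 760: x ≡ 309 (mod 760).
  Combine with x ≡ 16 (mod 17); new modulus lcm = 12920.
    Write x = 309 + 760·t and substitute into x ≡ 16 (mod 17): 760·t ≡ 16 − 309 = -293 (mod 17).
    Reduce coefficients mod 17: 12·t ≡ 13 (mod 17).
    The inverse of 12 mod 17 is 10 (since 12·10 = 120 = 7·17 + 1), so t ≡ 10·13 = 130 ≡ 11 (mod 17).
    Then x = 309 + 760·11 = 8669, valid modulo lcm(760, 17) = 12920: x ≡ 8669 (mod 12920).
  Combine with x ≡ 0 (mod 3); new modulus lcm = 38760.
    Write x = 8669 + 12920·t and substitute into x ≡ 0 (mod 3): 12920·t ≡ 0 − 8669 = -8669 (mod 3).
    Reduce coefficients mod 3: 2·t ≡ 1 (mod 3).
    The inverse of 2 mod 3 is 2 (since 2·2 = 4 = 1·3 + 1), so t ≡ 2·1 = 2 ≡ 2 (mod 3).
    Then x = 8669 + 12920·2 = 34509, valid modulo lcm(12920, 3) = 38760: x ≡ 34509 (mod 38760).
Verify against each original: 34509 mod 5 = 4, 34509 mod 8 = 5, 34509 mod 19 = 5, 34509 mod 17 = 16, 34509 mod 3 = 0.

x ≡ 34509 (mod 38760).


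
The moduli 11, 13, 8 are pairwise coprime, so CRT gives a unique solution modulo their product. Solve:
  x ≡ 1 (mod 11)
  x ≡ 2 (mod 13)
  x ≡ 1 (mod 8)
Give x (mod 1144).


Moduli 11, 13, 8 are pairwise coprime; by CRT there is a unique solution modulo M = 11 · 13 · 8 = 1144.
Solve pairwise, accumulating the modulus:
  Start with x ≡ 1 (mod 11).
  Combine with x ≡ 2 (mod 13): since gcd(11, 13) = 1, we get a unique residue mod 143.
    Write x = 1 + 11·t and substitute into x ≡ 2 (mod 13): 11·t ≡ 2 − 1 = 1 (mod 13).
    The inverse of 11 mod 13 is 6 (since 11·6 = 66 = 5·13 + 1), so t ≡ 6·1 = 6 ≡ 6 (mod 13).
    Then x = 1 + 11·6 = 67, valid modulo lcm(11, 13) = 143: x ≡ 67 (mod 143).
  Combine with x ≡ 1 (mod 8): since gcd(143, 8) = 1, we get a unique residue mod 1144.
    Write x = 67 + 143·t and substitute into x ≡ 1 (mod 8): 143·t ≡ 1 − 67 = -66 (mod 8).
    Reduce coefficients mod 8: 7·t ≡ 6 (mod 8).
    The inverse of 7 mod 8 is 7 (since 7·7 = 49 = 6·8 + 1), so t ≡ 7·6 = 42 ≡ 2 (mod 8).
    Then x = 67 + 143·2 = 353, valid modulo lcm(143, 8) = 1144: x ≡ 353 (mod 1144).
Verify: 353 mod 11 = 1 ✓, 353 mod 13 = 2 ✓, 353 mod 8 = 1 ✓.

x ≡ 353 (mod 1144).


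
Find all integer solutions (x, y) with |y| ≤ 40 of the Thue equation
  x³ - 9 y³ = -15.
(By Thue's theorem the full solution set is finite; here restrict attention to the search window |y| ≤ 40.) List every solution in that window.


The equation is x³ - 9y³ = -15. For fixed y, x³ = 9·y³ − 15, so a solution requires the RHS to be a perfect cube.
Strategy: iterate y from -40 to 40, compute RHS = 9·y³ − 15, and check whether it is a (positive or negative) perfect cube.
Check small values of y:
  y = 0: RHS = -15 is not a perfect cube.
  y = 1: RHS = -6 is not a perfect cube.
  y = -1: RHS = -24 is not a perfect cube.
  y = 2: RHS = 57 is not a perfect cube.
  y = -2: RHS = -87 is not a perfect cube.
  y = 3: RHS = 228 is not a perfect cube.
  y = -3: RHS = -258 is not a perfect cube.
Continuing the search up to |y| = 40 finds no solutions either.
No (x, y) in the scanned range satisfies the equation.

No integer solutions with |y| ≤ 40.


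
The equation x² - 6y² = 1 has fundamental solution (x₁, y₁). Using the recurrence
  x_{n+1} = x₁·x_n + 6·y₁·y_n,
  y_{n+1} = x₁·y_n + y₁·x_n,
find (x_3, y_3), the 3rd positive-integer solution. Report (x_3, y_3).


Step 1: Find the fundamental solution (x₁, y₁) of x² - 6y² = 1.
  Expand √6 as a continued fraction. a₀ = ⌊√6⌋ = 2; iterate m_{k+1} = d_k·a_k − m_k, d_{k+1} = (6 − m_{k+1}²)/d_k, a_{k+1} = ⌊(a₀ + m_{k+1})/d_{k+1}⌋ (starting m₀ = 0, d₀ = 1), with convergents p_k = a_k·p_{k-1} + p_{k-2}, q_k = a_k·q_{k-1} + q_{k-2} (p₋₁ = 1, q₋₁ = 0):
  k = 0: a₀ = 2; p₀/q₀ = 2/1; p₀² − 6·q₀² = 4 − 6 = -2.
  k = 1: m = 2, d = 2, a = ⌊(2 + 2)/2⌋ = 2; p/q = (2·2 + 1)/(2·1 + 0) = 5/2; p² − 6·q² = 25 − 24 = 1.
  The first convergent with p² − 6·q² = 1 gives the fundamental solution (x₁, y₁) = (5, 2).
Step 2: Apply the recurrence (x_{n+1}, y_{n+1}) = (x₁x_n + 6y₁y_n, x₁y_n + y₁x_n) repeatedly.
  From (x_1, y_1) = (5, 2): x_2 = 5·5 + 6·2·2 = 49; y_2 = 5·2 + 2·5 = 20.
  From (x_2, y_2) = (49, 20): x_3 = 5·49 + 6·2·20 = 485; y_3 = 5·20 + 2·49 = 198.
Step 3: Verify x_3² - 6·y_3² = 235225 - 235224 = 1 (should be 1). ✓

(x_1, y_1) = (5, 2); (x_3, y_3) = (485, 198).


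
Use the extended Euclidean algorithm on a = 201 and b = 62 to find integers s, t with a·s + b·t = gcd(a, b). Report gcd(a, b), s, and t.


Euclidean algorithm on (201, 62) — divide until remainder is 0:
  201 = 3 · 62 + 15
  62 = 4 · 15 + 2
  15 = 7 · 2 + 1
  2 = 2 · 1 + 0
gcd(201, 62) = 1.
Track Bezout coefficients alongside the remainders: start with r₀ = 201 = a·1 + b·0 (s = 1, t = 0) and r₁ = 62 = a·0 + b·1 (s = 0, t = 1); each new remainder r_{k+1} = r_{k-1} − q_k·r_k inherits s_{k+1} = s_{k-1} − q_k·s_k, t_{k+1} = t_{k-1} − q_k·t_k, so r_k = a·s_k + b·t_k at every step:
  q = 3: r = 15, s = 1 − 3·0 = 1, t = 0 − 3·1 = -3  (check: 201·1 + 62·(-3) = 15)
  q = 4: r = 2, s = 0 − 4·1 = -4, t = 1 − 4·(-3) = 13  (check: 201·(-4) + 62·13 = 2)
  q = 7: r = 1, s = 1 − 7·(-4) = 29, t = -3 − 7·13 = -94  (check: 201·29 + 62·(-94) = 1)
The row with r = 1 (the gcd) gives the Bezout coefficients s = 29, t = -94.
Result: 201 · (29) + 62 · (-94) = 1.

gcd(201, 62) = 1; s = 29, t = -94 (check: 201·29 + 62·(-94) = 1).


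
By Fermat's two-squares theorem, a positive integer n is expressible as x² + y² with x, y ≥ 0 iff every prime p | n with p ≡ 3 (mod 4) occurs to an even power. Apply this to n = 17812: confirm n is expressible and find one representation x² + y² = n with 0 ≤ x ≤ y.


Step 1: Factor n = 17812 = 2^2 · 61 · 73.
Step 2: Check the mod-4 condition on each prime factor: 2 = 2 (special); 61 ≡ 1 (mod 4), exponent 1; 73 ≡ 1 (mod 4), exponent 1.
All primes ≡ 3 (mod 4) appear to even exponent (or don't appear), so by the two-squares theorem n IS expressible as a sum of two squares.
Step 3: Build a representation. Group n = k² · m with k = 2 and m = 61 · 73 = 4453 (a product of primes ≡ 1 (mod 4)); a representation of m scales to one of n via (k·x)² + (k·y)² = k²(x² + y²). Each prime p ≡ 1 (mod 4) is itself a sum of two squares; find a² by testing p − a² for a perfect square:
  61: 61 − 1² = 60, 61 − 2² = 57, 61 − 3² = 52, 61 − 4² = 45, 61 − 5² = 36 = 6² ⇒ 61 = 5² + 6².
  73: 73 − 1² = 72, 73 − 2² = 69, 73 − 3² = 64 = 8² ⇒ 73 = 3² + 8².
  Combine using the Brahmagupta–Fibonacci identity (a² + b²)(c² + d²) = (ac − bd)² + (ad + bc)² = (ac + bd)² + (ad − bc)²:
  61 · 73 = 4453: from (5² + 6²)(3² + 8²), take (5·3 − 6·8, 5·8 + 6·3) = (15 − 48, 40 + 18) = (-33, 58); dropping signs (only squares matter) gives (33, 58); check 33² + 58² = 1089 + 3364 = 4453 ✓.
  Scale by k = 2: (2·33, 2·58) = (66, 116).
Step 4: Order so x ≤ y and verify: 66² + 116² = 4356 + 13456 = 17812 = n. ✓

n = 17812 = 66² + 116² (one valid representation with x ≤ y).


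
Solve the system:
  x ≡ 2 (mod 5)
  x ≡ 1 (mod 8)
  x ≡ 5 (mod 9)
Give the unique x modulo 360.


Moduli 5, 8, 9 are pairwise coprime; by CRT there is a unique solution modulo M = 5 · 8 · 9 = 360.
Solve pairwise, accumulating the modulus:
  Start with x ≡ 2 (mod 5).
  Combine with x ≡ 1 (mod 8): since gcd(5, 8) = 1, we get a unique residue mod 40.
    Write x = 2 + 5·t and substitute into x ≡ 1 (mod 8): 5·t ≡ 1 − 2 = -1 (mod 8).
    Reduce coefficients mod 8: 5·t ≡ 7 (mod 8).
    The inverse of 5 mod 8 is 5 (since 5·5 = 25 = 3·8 + 1), so t ≡ 5·7 = 35 ≡ 3 (mod 8).
    Then x = 2 + 5·3 = 17, valid modulo lcm(5, 8) = 40: x ≡ 17 (mod 40).
  Combine with x ≡ 5 (mod 9): since gcd(40, 9) = 1, we get a unique residue mod 360.
    Write x = 17 + 40·t and substitute into x ≡ 5 (mod 9): 40·t ≡ 5 − 17 = -12 (mod 9).
    Reduce coefficients mod 9: 4·t ≡ 6 (mod 9).
    The inverse of 4 mod 9 is 7 (since 4·7 = 28 = 3·9 + 1), so t ≡ 7·6 = 42 ≡ 6 (mod 9).
    Then x = 17 + 40·6 = 257, valid modulo lcm(40, 9) = 360: x ≡ 257 (mod 360).
Verify: 257 mod 5 = 2 ✓, 257 mod 8 = 1 ✓, 257 mod 9 = 5 ✓.

x ≡ 257 (mod 360).


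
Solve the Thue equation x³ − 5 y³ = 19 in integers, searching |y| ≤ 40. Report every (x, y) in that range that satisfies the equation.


The equation is x³ - 5y³ = 19. For fixed y, x³ = 5·y³ + 19, so a solution requires the RHS to be a perfect cube.
Strategy: iterate y from -40 to 40, compute RHS = 5·y³ + 19, and check whether it is a (positive or negative) perfect cube.
Check small values of y:
  y = 0: RHS = 19 is not a perfect cube.
  y = 1: RHS = 24 is not a perfect cube.
  y = -1: RHS = 14 is not a perfect cube.
  y = 2: RHS = 59 is not a perfect cube.
  y = -2: RHS = -21 is not a perfect cube.
  y = 3: RHS = 154 is not a perfect cube.
  y = -3: RHS = -116 is not a perfect cube.
Continuing the search up to |y| = 40 finds no solutions either.
No (x, y) in the scanned range satisfies the equation.

No integer solutions with |y| ≤ 40.


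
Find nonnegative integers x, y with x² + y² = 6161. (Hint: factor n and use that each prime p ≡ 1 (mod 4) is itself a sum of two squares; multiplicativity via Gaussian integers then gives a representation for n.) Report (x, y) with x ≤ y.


Step 1: Factor n = 6161 = 61 · 101.
Step 2: Check the mod-4 condition on each prime factor: 61 ≡ 1 (mod 4), exponent 1; 101 ≡ 1 (mod 4), exponent 1.
All primes ≡ 3 (mod 4) appear to even exponent (or don't appear), so by the two-squares theorem n IS expressible as a sum of two squares.
Step 3: Build a representation. Here n = 61 · 101 is a product of primes ≡ 1 (mod 4). Each prime p ≡ 1 (mod 4) is itself a sum of two squares; find a² by testing p − a² for a perfect square:
  61: 61 − 1² = 60, 61 − 2² = 57, 61 − 3² = 52, 61 − 4² = 45, 61 − 5² = 36 = 6² ⇒ 61 = 5² + 6².
  101: 101 − 1² = 100 = 10² ⇒ 101 = 1² + 10².
  Combine using the Brahmagupta–Fibonacci identity (a² + b²)(c² + d²) = (ac − bd)² + (ad + bc)² = (ac + bd)² + (ad − bc)²:
  61 · 101 = 6161: from (5² + 6²)(1² + 10²), take (5·1 − 6·10, 5·10 + 6·1) = (5 − 60, 50 + 6) = (-55, 56); dropping signs (only squares matter) gives (55, 56); check 55² + 56² = 3025 + 3136 = 6161 ✓.
Step 4: Order so x ≤ y and verify: 55² + 56² = 3025 + 3136 = 6161 = n. ✓

n = 6161 = 55² + 56² (one valid representation with x ≤ y).


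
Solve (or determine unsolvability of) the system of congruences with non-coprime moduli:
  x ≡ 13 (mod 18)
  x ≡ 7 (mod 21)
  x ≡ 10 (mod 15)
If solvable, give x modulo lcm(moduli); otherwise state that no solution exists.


Moduli 18, 21, 15 are not pairwise coprime, so CRT works modulo lcm(m_i) when all pairwise compatibility conditions hold.
Pairwise compatibility: gcd(m_i, m_j) must divide a_i - a_j for every pair.
Merge one congruence at a time:
  Start: x ≡ 13 (mod 18).
  Combine with x ≡ 7 (mod 21): gcd(18, 21) = 3; 7 - 13 = -6, which IS divisible by 3, so compatible.
    Write x = 13 + 18·t and substitute into x ≡ 7 (mod 21): 18·t ≡ 7 − 13 = -6 (mod 21).
    Divide the congruence (and modulus) by g = 3: 6·t ≡ -2 (mod 7).
    Reduce coefficients mod 7: 6·t ≡ 5 (mod 7).
    The inverse of 6 mod 7 is 6 (since 6·6 = 36 = 5·7 + 1), so t ≡ 6·5 = 30 ≡ 2 (mod 7).
    Then x = 13 + 18·2 = 49, valid modulo lcm(18, 21) = 126: x ≡ 49 (mod 126).
  Combine with x ≡ 10 (mod 15): gcd(126, 15) = 3; 10 - 49 = -39, which IS divisible by 3, so compatible.
    Write x = 49 + 126·t and substitute into x ≡ 10 (mod 15): 126·t ≡ 10 − 49 = -39 (mod 15).
    Divide the congruence (and modulus) by g = 3: 42·t ≡ -13 (mod 5).
    Reduce coefficients mod 5: 2·t ≡ 2 (mod 5).
    The inverse of 2 mod 5 is 3 (since 2·3 = 6 = 1·5 + 1), so t ≡ 3·2 = 6 ≡ 1 (mod 5).
    Then x = 49 + 126·1 = 175, valid modulo lcm(126, 15) = 630: x ≡ 175 (mod 630).
Verify: 175 mod 18 = 13, 175 mod 21 = 7, 175 mod 15 = 10.

x ≡ 175 (mod 630).


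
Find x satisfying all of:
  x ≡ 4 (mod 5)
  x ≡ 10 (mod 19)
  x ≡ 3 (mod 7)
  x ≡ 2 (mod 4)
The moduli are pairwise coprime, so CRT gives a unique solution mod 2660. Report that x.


Product of moduli M = 5 · 19 · 7 · 4 = 2660.
Merge one congruence at a time:
  Start: x ≡ 4 (mod 5).
  Combine with x ≡ 10 (mod 19); new modulus lcm = 95.
    Write x = 4 + 5·t and substitute into x ≡ 10 (mod 19): 5·t ≡ 10 − 4 = 6 (mod 19).
    The inverse of 5 mod 19 is 4 (since 5·4 = 20 = 1·19 + 1), so t ≡ 4·6 = 24 ≡ 5 (mod 19).
    Then x = 4 + 5·5 = 29, valid modulo lcm(5, 19) = 95: x ≡ 29 (mod 95).
  Combine with x ≡ 3 (mod 7); new modulus lcm = 665.
    Write x = 29 + 95·t and substitute into x ≡ 3 (mod 7): 95·t ≡ 3 − 29 = -26 (mod 7).
    Reduce coefficients mod 7: 4·t ≡ 2 (mod 7).
    The inverse of 4 mod 7 is 2 (since 4·2 = 8 = 1·7 + 1), so t ≡ 2·2 = 4 ≡ 4 (mod 7).
    Then x = 29 + 95·4 = 409, valid modulo lcm(95, 7) = 665: x ≡ 409 (mod 665).
  Combine with x ≡ 2 (mod 4); new modulus lcm = 2660.
    Write x = 409 + 665·t and substitute into x ≡ 2 (mod 4): 665·t ≡ 2 − 409 = -407 (mod 4).
    Reduce coefficients mod 4: 1·t ≡ 1 (mod 4).
    So t ≡ 1 (mod 4).
    Then x = 409 + 665·1 = 1074, valid modulo lcm(665, 4) = 2660: x ≡ 1074 (mod 2660).
Verify against each original: 1074 mod 5 = 4, 1074 mod 19 = 10, 1074 mod 7 = 3, 1074 mod 4 = 2.

x ≡ 1074 (mod 2660).


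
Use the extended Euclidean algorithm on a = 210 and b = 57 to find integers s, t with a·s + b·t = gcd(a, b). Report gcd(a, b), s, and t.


Euclidean algorithm on (210, 57) — divide until remainder is 0:
  210 = 3 · 57 + 39
  57 = 1 · 39 + 18
  39 = 2 · 18 + 3
  18 = 6 · 3 + 0
gcd(210, 57) = 3.
Track Bezout coefficients alongside the remainders: start with r₀ = 210 = a·1 + b·0 (s = 1, t = 0) and r₁ = 57 = a·0 + b·1 (s = 0, t = 1); each new remainder r_{k+1} = r_{k-1} − q_k·r_k inherits s_{k+1} = s_{k-1} − q_k·s_k, t_{k+1} = t_{k-1} − q_k·t_k, so r_k = a·s_k + b·t_k at every step:
  q = 3: r = 39, s = 1 − 3·0 = 1, t = 0 − 3·1 = -3  (check: 210·1 + 57·(-3) = 39)
  q = 1: r = 18, s = 0 − 1·1 = -1, t = 1 − 1·(-3) = 4  (check: 210·(-1) + 57·4 = 18)
  q = 2: r = 3, s = 1 − 2·(-1) = 3, t = -3 − 2·4 = -11  (check: 210·3 + 57·(-11) = 3)
The row with r = 3 (the gcd) gives the Bezout coefficients s = 3, t = -11.
Result: 210 · (3) + 57 · (-11) = 3.

gcd(210, 57) = 3; s = 3, t = -11 (check: 210·3 + 57·(-11) = 3).


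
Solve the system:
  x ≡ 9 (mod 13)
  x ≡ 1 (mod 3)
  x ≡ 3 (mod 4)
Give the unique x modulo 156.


Moduli 13, 3, 4 are pairwise coprime; by CRT there is a unique solution modulo M = 13 · 3 · 4 = 156.
Solve pairwise, accumulating the modulus:
  Start with x ≡ 9 (mod 13).
  Combine with x ≡ 1 (mod 3): since gcd(13, 3) = 1, we get a unique residue mod 39.
    Write x = 9 + 13·t and substitute into x ≡ 1 (mod 3): 13·t ≡ 1 − 9 = -8 (mod 3).
    Reduce coefficients mod 3: 1·t ≡ 1 (mod 3).
    So t ≡ 1 (mod 3).
    Then x = 9 + 13·1 = 22, valid modulo lcm(13, 3) = 39: x ≡ 22 (mod 39).
  Combine with x ≡ 3 (mod 4): since gcd(39, 4) = 1, we get a unique residue mod 156.
    Write x = 22 + 39·t and substitute into x ≡ 3 (mod 4): 39·t ≡ 3 − 22 = -19 (mod 4).
    Reduce coefficients mod 4: 3·t ≡ 1 (mod 4).
    The inverse of 3 mod 4 is 3 (since 3·3 = 9 = 2·4 + 1), so t ≡ 3·1 = 3 ≡ 3 (mod 4).
    Then x = 22 + 39·3 = 139, valid modulo lcm(39, 4) = 156: x ≡ 139 (mod 156).
Verify: 139 mod 13 = 9 ✓, 139 mod 3 = 1 ✓, 139 mod 4 = 3 ✓.

x ≡ 139 (mod 156).


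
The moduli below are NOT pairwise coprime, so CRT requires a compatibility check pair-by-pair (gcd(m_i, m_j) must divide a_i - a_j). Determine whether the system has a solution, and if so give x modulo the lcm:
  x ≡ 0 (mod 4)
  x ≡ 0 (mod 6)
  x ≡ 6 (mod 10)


Moduli 4, 6, 10 are not pairwise coprime, so CRT works modulo lcm(m_i) when all pairwise compatibility conditions hold.
Pairwise compatibility: gcd(m_i, m_j) must divide a_i - a_j for every pair.
Merge one congruence at a time:
  Start: x ≡ 0 (mod 4).
  Combine with x ≡ 0 (mod 6): gcd(4, 6) = 2; 0 - 0 = 0, which IS divisible by 2, so compatible.
    Write x = 0 + 4·t and substitute into x ≡ 0 (mod 6): 4·t ≡ 0 − 0 = 0 (mod 6).
    Divide the congruence (and modulus) by g = 2: 2·t ≡ 0 (mod 3).
    The inverse of 2 mod 3 is 2 (since 2·2 = 4 = 1·3 + 1), so t ≡ 2·0 = 0 ≡ 0 (mod 3).
    Then x = 0 + 4·0 = 0, valid modulo lcm(4, 6) = 12: x ≡ 0 (mod 12).
  Combine with x ≡ 6 (mod 10): gcd(12, 10) = 2; 6 - 0 = 6, which IS divisible by 2, so compatible.
    Write x = 0 + 12·t and substitute into x ≡ 6 (mod 10): 12·t ≡ 6 − 0 = 6 (mod 10).
    Divide the congruence (and modulus) by g = 2: 6·t ≡ 3 (mod 5).
    Reduce coefficients mod 5: 1·t ≡ 3 (mod 5).
    So t ≡ 3 (mod 5).
    Then x = 0 + 12·3 = 36, valid modulo lcm(12, 10) = 60: x ≡ 36 (mod 60).
Verify: 36 mod 4 = 0, 36 mod 6 = 0, 36 mod 10 = 6.

x ≡ 36 (mod 60).


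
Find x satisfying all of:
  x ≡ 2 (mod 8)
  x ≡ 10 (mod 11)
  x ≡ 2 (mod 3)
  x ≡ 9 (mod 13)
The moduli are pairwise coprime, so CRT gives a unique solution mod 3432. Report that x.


Product of moduli M = 8 · 11 · 3 · 13 = 3432.
Merge one congruence at a time:
  Start: x ≡ 2 (mod 8).
  Combine with x ≡ 10 (mod 11); new modulus lcm = 88.
    Write x = 2 + 8·t and substitute into x ≡ 10 (mod 11): 8·t ≡ 10 − 2 = 8 (mod 11).
    The inverse of 8 mod 11 is 7 (since 8·7 = 56 = 5·11 + 1), so t ≡ 7·8 = 56 ≡ 1 (mod 11).
    Then x = 2 + 8·1 = 10, valid modulo lcm(8, 11) = 88: x ≡ 10 (mod 88).
  Combine with x ≡ 2 (mod 3); new modulus lcm = 264.
    Write x = 10 + 88·t and substitute into x ≡ 2 (mod 3): 88·t ≡ 2 − 10 = -8 (mod 3).
    Reduce coefficients mod 3: 1·t ≡ 1 (mod 3).
    So t ≡ 1 (mod 3).
    Then x = 10 + 88·1 = 98, valid modulo lcm(88, 3) = 264: x ≡ 98 (mod 264).
  Combine with x ≡ 9 (mod 13); new modulus lcm = 3432.
    Write x = 98 + 264·t and substitute into x ≡ 9 (mod 13): 264·t ≡ 9 − 98 = -89 (mod 13).
    Reduce coefficients mod 13: 4·t ≡ 2 (mod 13).
    The inverse of 4 mod 13 is 10 (since 4·10 = 40 = 3·13 + 1), so t ≡ 10·2 = 20 ≡ 7 (mod 13).
    Then x = 98 + 264·7 = 1946, valid modulo lcm(264, 13) = 3432: x ≡ 1946 (mod 3432).
Verify against each original: 1946 mod 8 = 2, 1946 mod 11 = 10, 1946 mod 3 = 2, 1946 mod 13 = 9.

x ≡ 1946 (mod 3432).


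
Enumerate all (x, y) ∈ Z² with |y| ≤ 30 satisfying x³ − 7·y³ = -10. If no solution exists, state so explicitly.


The equation is x³ - 7y³ = -10. For fixed y, x³ = 7·y³ − 10, so a solution requires the RHS to be a perfect cube.
Strategy: iterate y from -30 to 30, compute RHS = 7·y³ − 10, and check whether it is a (positive or negative) perfect cube.
Check small values of y:
  y = 0: RHS = -10 is not a perfect cube.
  y = 1: RHS = -3 is not a perfect cube.
  y = -1: RHS = -17 is not a perfect cube.
  y = 2: RHS = 46 is not a perfect cube.
  y = -2: RHS = -66 is not a perfect cube.
  y = 3: RHS = 179 is not a perfect cube.
  y = -3: RHS = -199 is not a perfect cube.
Continuing the search up to |y| = 30 finds no solutions either.
No (x, y) in the scanned range satisfies the equation.

No integer solutions with |y| ≤ 30.


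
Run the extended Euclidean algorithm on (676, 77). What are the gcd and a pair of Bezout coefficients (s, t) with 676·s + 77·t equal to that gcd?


Euclidean algorithm on (676, 77) — divide until remainder is 0:
  676 = 8 · 77 + 60
  77 = 1 · 60 + 17
  60 = 3 · 17 + 9
  17 = 1 · 9 + 8
  9 = 1 · 8 + 1
  8 = 8 · 1 + 0
gcd(676, 77) = 1.
Track Bezout coefficients alongside the remainders: start with r₀ = 676 = a·1 + b·0 (s = 1, t = 0) and r₁ = 77 = a·0 + b·1 (s = 0, t = 1); each new remainder r_{k+1} = r_{k-1} − q_k·r_k inherits s_{k+1} = s_{k-1} − q_k·s_k, t_{k+1} = t_{k-1} − q_k·t_k, so r_k = a·s_k + b·t_k at every step:
  q = 8: r = 60, s = 1 − 8·0 = 1, t = 0 − 8·1 = -8  (check: 676·1 + 77·(-8) = 60)
  q = 1: r = 17, s = 0 − 1·1 = -1, t = 1 − 1·(-8) = 9  (check: 676·(-1) + 77·9 = 17)
  q = 3: r = 9, s = 1 − 3·(-1) = 4, t = -8 − 3·9 = -35  (check: 676·4 + 77·(-35) = 9)
  q = 1: r = 8, s = -1 − 1·4 = -5, t = 9 − 1·(-35) = 44  (check: 676·(-5) + 77·44 = 8)
  q = 1: r = 1, s = 4 − 1·(-5) = 9, t = -35 − 1·44 = -79  (check: 676·9 + 77·(-79) = 1)
The row with r = 1 (the gcd) gives the Bezout coefficients s = 9, t = -79.
Result: 676 · (9) + 77 · (-79) = 1.

gcd(676, 77) = 1; s = 9, t = -79 (check: 676·9 + 77·(-79) = 1).


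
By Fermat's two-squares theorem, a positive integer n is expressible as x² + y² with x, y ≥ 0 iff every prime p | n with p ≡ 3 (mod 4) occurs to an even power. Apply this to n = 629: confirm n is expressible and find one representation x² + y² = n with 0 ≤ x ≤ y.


Step 1: Factor n = 629 = 17 · 37.
Step 2: Check the mod-4 condition on each prime factor: 17 ≡ 1 (mod 4), exponent 1; 37 ≡ 1 (mod 4), exponent 1.
All primes ≡ 3 (mod 4) appear to even exponent (or don't appear), so by the two-squares theorem n IS expressible as a sum of two squares.
Step 3: Build a representation. Here n = 17 · 37 is a product of primes ≡ 1 (mod 4). Each prime p ≡ 1 (mod 4) is itself a sum of two squares; find a² by testing p − a² for a perfect square:
  17: 17 − 1² = 16 = 4² ⇒ 17 = 1² + 4².
  37: 37 − 1² = 36 = 6² ⇒ 37 = 1² + 6².
  Combine using the Brahmagupta–Fibonacci identity (a² + b²)(c² + d²) = (ac − bd)² + (ad + bc)² = (ac + bd)² + (ad − bc)²:
  17 · 37 = 629: from (1² + 4²)(1² + 6²), take (1·1 − 4·6, 1·6 + 4·1) = (1 − 24, 6 + 4) = (-23, 10); dropping signs (only squares matter) gives (23, 10); check 23² + 10² = 529 + 100 = 629 ✓.
Step 4: Order so x ≤ y and verify: 10² + 23² = 100 + 529 = 629 = n. ✓

n = 629 = 10² + 23² (one valid representation with x ≤ y).


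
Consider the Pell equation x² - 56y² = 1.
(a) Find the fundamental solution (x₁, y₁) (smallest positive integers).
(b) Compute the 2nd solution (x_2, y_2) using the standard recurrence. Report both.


Step 1: Find the fundamental solution (x₁, y₁) of x² - 56y² = 1.
  Expand √56 as a continued fraction. a₀ = ⌊√56⌋ = 7; iterate m_{k+1} = d_k·a_k − m_k, d_{k+1} = (56 − m_{k+1}²)/d_k, a_{k+1} = ⌊(a₀ + m_{k+1})/d_{k+1}⌋ (starting m₀ = 0, d₀ = 1), with convergents p_k = a_k·p_{k-1} + p_{k-2}, q_k = a_k·q_{k-1} + q_{k-2} (p₋₁ = 1, q₋₁ = 0):
  k = 0: a₀ = 7; p₀/q₀ = 7/1; p₀² − 56·q₀² = 49 − 56 = -7.
  k = 1: m = 7, d = 7, a = ⌊(7 + 7)/7⌋ = 2; p/q = (2·7 + 1)/(2·1 + 0) = 15/2; p² − 56·q² = 225 − 224 = 1.
  The first convergent with p² − 56·q² = 1 gives the fundamental solution (x₁, y₁) = (15, 2).
Step 2: Apply the recurrence (x_{n+1}, y_{n+1}) = (x₁x_n + 56y₁y_n, x₁y_n + y₁x_n) repeatedly.
  From (x_1, y_1) = (15, 2): x_2 = 15·15 + 56·2·2 = 449; y_2 = 15·2 + 2·15 = 60.
Step 3: Verify x_2² - 56·y_2² = 201601 - 201600 = 1 (should be 1). ✓

(x_1, y_1) = (15, 2); (x_2, y_2) = (449, 60).


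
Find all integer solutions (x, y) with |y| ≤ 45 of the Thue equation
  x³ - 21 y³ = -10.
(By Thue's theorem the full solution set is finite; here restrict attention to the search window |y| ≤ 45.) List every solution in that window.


The equation is x³ - 21y³ = -10. For fixed y, x³ = 21·y³ − 10, so a solution requires the RHS to be a perfect cube.
Strategy: iterate y from -45 to 45, compute RHS = 21·y³ − 10, and check whether it is a (positive or negative) perfect cube.
Check small values of y:
  y = 0: RHS = -10 is not a perfect cube.
  y = 1: RHS = 11 is not a perfect cube.
  y = -1: RHS = -31 is not a perfect cube.
  y = 2: RHS = 158 is not a perfect cube.
  y = -2: RHS = -178 is not a perfect cube.
  y = 3: RHS = 557 is not a perfect cube.
  y = -3: RHS = -577 is not a perfect cube.
Continuing the search up to |y| = 45 finds no solutions either.
No (x, y) in the scanned range satisfies the equation.

No integer solutions with |y| ≤ 45.


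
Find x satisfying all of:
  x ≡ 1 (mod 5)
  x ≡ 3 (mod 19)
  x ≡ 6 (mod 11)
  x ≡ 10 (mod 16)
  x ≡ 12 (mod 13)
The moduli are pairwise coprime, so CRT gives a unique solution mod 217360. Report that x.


Product of moduli M = 5 · 19 · 11 · 16 · 13 = 217360.
Merge one congruence at a time:
  Start: x ≡ 1 (mod 5).
  Combine with x ≡ 3 (mod 19); new modulus lcm = 95.
    Write x = 1 + 5·t and substitute into x ≡ 3 (mod 19): 5·t ≡ 3 − 1 = 2 (mod 19).
    The inverse of 5 mod 19 is 4 (since 5·4 = 20 = 1·19 + 1), so t ≡ 4·2 = 8 ≡ 8 (mod 19).
    Then x = 1 + 5·8 = 41, valid modulo lcm(5, 19) = 95: x ≡ 41 (mod 95).
  Combine with x ≡ 6 (mod 11); new modulus lcm = 1045.
    Write x = 41 + 95·t and substitute into x ≡ 6 (mod 11): 95·t ≡ 6 − 41 = -35 (mod 11).
    Reduce coefficients mod 11: 7·t ≡ 9 (mod 11).
    The inverse of 7 mod 11 is 8 (since 7·8 = 56 = 5·11 + 1), so t ≡ 8·9 = 72 ≡ 6 (mod 11).
    Then x = 41 + 95·6 = 611, valid modulo lcm(95, 11) = 1045: x ≡ 611 (mod 1045).
  Combine with x ≡ 10 (mod 16); new modulus lcm = 16720.
    Write x = 611 + 1045·t and substitute into x ≡ 10 (mod 16): 1045·t ≡ 10 − 611 = -601 (mod 16).
    Reduce coefficients mod 16: 5·t ≡ 7 (mod 16).
    The inverse of 5 mod 16 is 13 (since 5·13 = 65 = 4·16 + 1), so t ≡ 13·7 = 91 ≡ 11 (mod 16).
    Then x = 611 + 1045·11 = 12106, valid modulo lcm(1045, 16) = 16720: x ≡ 12106 (mod 16720).
  Combine with x ≡ 12 (mod 13); new modulus lcm = 217360.
    Write x = 12106 + 16720·t and substitute into x ≡ 12 (mod 13): 16720·t ≡ 12 − 12106 = -12094 (mod 13).
    Reduce coefficients mod 13: 2·t ≡ 9 (mod 13).
    The inverse of 2 mod 13 is 7 (since 2·7 = 14 = 1·13 + 1), so t ≡ 7·9 = 63 ≡ 11 (mod 13).
    Then x = 12106 + 16720·11 = 196026, valid modulo lcm(16720, 13) = 217360: x ≡ 196026 (mod 217360).
Verify against each original: 196026 mod 5 = 1, 196026 mod 19 = 3, 196026 mod 11 = 6, 196026 mod 16 = 10, 196026 mod 13 = 12.

x ≡ 196026 (mod 217360).


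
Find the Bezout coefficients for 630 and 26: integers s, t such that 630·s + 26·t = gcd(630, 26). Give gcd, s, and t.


Euclidean algorithm on (630, 26) — divide until remainder is 0:
  630 = 24 · 26 + 6
  26 = 4 · 6 + 2
  6 = 3 · 2 + 0
gcd(630, 26) = 2.
Track Bezout coefficients alongside the remainders: start with r₀ = 630 = a·1 + b·0 (s = 1, t = 0) and r₁ = 26 = a·0 + b·1 (s = 0, t = 1); each new remainder r_{k+1} = r_{k-1} − q_k·r_k inherits s_{k+1} = s_{k-1} − q_k·s_k, t_{k+1} = t_{k-1} − q_k·t_k, so r_k = a·s_k + b·t_k at every step:
  q = 24: r = 6, s = 1 − 24·0 = 1, t = 0 − 24·1 = -24  (check: 630·1 + 26·(-24) = 6)
  q = 4: r = 2, s = 0 − 4·1 = -4, t = 1 − 4·(-24) = 97  (check: 630·(-4) + 26·97 = 2)
The row with r = 2 (the gcd) gives the Bezout coefficients s = -4, t = 97.
Result: 630 · (-4) + 26 · (97) = 2.

gcd(630, 26) = 2; s = -4, t = 97 (check: 630·(-4) + 26·97 = 2).


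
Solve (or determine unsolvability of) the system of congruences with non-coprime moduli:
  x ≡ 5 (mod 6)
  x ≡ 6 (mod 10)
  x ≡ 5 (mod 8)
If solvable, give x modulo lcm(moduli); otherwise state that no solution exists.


Moduli 6, 10, 8 are not pairwise coprime, so CRT works modulo lcm(m_i) when all pairwise compatibility conditions hold.
Pairwise compatibility: gcd(m_i, m_j) must divide a_i - a_j for every pair.
Merge one congruence at a time:
  Start: x ≡ 5 (mod 6).
  Combine with x ≡ 6 (mod 10): gcd(6, 10) = 2, and 6 - 5 = 1 is NOT divisible by 2.
    ⇒ system is inconsistent (no integer solution).

No solution (the system is inconsistent).


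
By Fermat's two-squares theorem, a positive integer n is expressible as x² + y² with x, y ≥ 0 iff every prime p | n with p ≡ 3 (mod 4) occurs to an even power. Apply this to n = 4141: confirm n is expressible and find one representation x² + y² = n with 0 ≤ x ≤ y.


Step 1: Factor n = 4141 = 41 · 101.
Step 2: Check the mod-4 condition on each prime factor: 41 ≡ 1 (mod 4), exponent 1; 101 ≡ 1 (mod 4), exponent 1.
All primes ≡ 3 (mod 4) appear to even exponent (or don't appear), so by the two-squares theorem n IS expressible as a sum of two squares.
Step 3: Build a representation. Here n = 41 · 101 is a product of primes ≡ 1 (mod 4). Each prime p ≡ 1 (mod 4) is itself a sum of two squares; find a² by testing p − a² for a perfect square:
  41: 41 − 1² = 40, 41 − 2² = 37, 41 − 3² = 32, 41 − 4² = 25 = 5² ⇒ 41 = 4² + 5².
  101: 101 − 1² = 100 = 10² ⇒ 101 = 1² + 10².
  Combine using the Brahmagupta–Fibonacci identity (a² + b²)(c² + d²) = (ac − bd)² + (ad + bc)² = (ac + bd)² + (ad − bc)²:
  41 · 101 = 4141: from (4² + 5²)(1² + 10²), take (4·1 − 5·10, 4·10 + 5·1) = (4 − 50, 40 + 5) = (-46, 45); dropping signs (only squares matter) gives (46, 45); check 46² + 45² = 2116 + 2025 = 4141 ✓.
Step 4: Order so x ≤ y and verify: 45² + 46² = 2025 + 2116 = 4141 = n. ✓

n = 4141 = 45² + 46² (one valid representation with x ≤ y).


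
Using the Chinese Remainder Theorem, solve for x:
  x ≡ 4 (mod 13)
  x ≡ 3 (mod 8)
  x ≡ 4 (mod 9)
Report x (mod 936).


Moduli 13, 8, 9 are pairwise coprime; by CRT there is a unique solution modulo M = 13 · 8 · 9 = 936.
Solve pairwise, accumulating the modulus:
  Start with x ≡ 4 (mod 13).
  Combine with x ≡ 3 (mod 8): since gcd(13, 8) = 1, we get a unique residue mod 104.
    Write x = 4 + 13·t and substitute into x ≡ 3 (mod 8): 13·t ≡ 3 − 4 = -1 (mod 8).
    Reduce coefficients mod 8: 5·t ≡ 7 (mod 8).
    The inverse of 5 mod 8 is 5 (since 5·5 = 25 = 3·8 + 1), so t ≡ 5·7 = 35 ≡ 3 (mod 8).
    Then x = 4 + 13·3 = 43, valid modulo lcm(13, 8) = 104: x ≡ 43 (mod 104).
  Combine with x ≡ 4 (mod 9): since gcd(104, 9) = 1, we get a unique residue mod 936.
    Write x = 43 + 104·t and substitute into x ≡ 4 (mod 9): 104·t ≡ 4 − 43 = -39 (mod 9).
    Reduce coefficients mod 9: 5·t ≡ 6 (mod 9).
    The inverse of 5 mod 9 is 2 (since 5·2 = 10 = 1·9 + 1), so t ≡ 2·6 = 12 ≡ 3 (mod 9).
    Then x = 43 + 104·3 = 355, valid modulo lcm(104, 9) = 936: x ≡ 355 (mod 936).
Verify: 355 mod 13 = 4 ✓, 355 mod 8 = 3 ✓, 355 mod 9 = 4 ✓.

x ≡ 355 (mod 936).


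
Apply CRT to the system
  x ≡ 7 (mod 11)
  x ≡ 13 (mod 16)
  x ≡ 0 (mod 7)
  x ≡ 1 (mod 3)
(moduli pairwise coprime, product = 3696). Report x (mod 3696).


Product of moduli M = 11 · 16 · 7 · 3 = 3696.
Merge one congruence at a time:
  Start: x ≡ 7 (mod 11).
  Combine with x ≡ 13 (mod 16); new modulus lcm = 176.
    Write x = 7 + 11·t and substitute into x ≡ 13 (mod 16): 11·t ≡ 13 − 7 = 6 (mod 16).
    The inverse of 11 mod 16 is 3 (since 11·3 = 33 = 2·16 + 1), so t ≡ 3·6 = 18 ≡ 2 (mod 16).
    Then x = 7 + 11·2 = 29, valid modulo lcm(11, 16) = 176: x ≡ 29 (mod 176).
  Combine with x ≡ 0 (mod 7); new modulus lcm = 1232.
    Write x = 29 + 176·t and substitute into x ≡ 0 (mod 7): 176·t ≡ 0 − 29 = -29 (mod 7).
    Reduce coefficients mod 7: 1·t ≡ 6 (mod 7).
    So t ≡ 6 (mod 7).
    Then x = 29 + 176·6 = 1085, valid modulo lcm(176, 7) = 1232: x ≡ 1085 (mod 1232).
  Combine with x ≡ 1 (mod 3); new modulus lcm = 3696.
    Write x = 1085 + 1232·t and substitute into x ≡ 1 (mod 3): 1232·t ≡ 1 − 1085 = -1084 (mod 3).
    Reduce coefficients mod 3: 2·t ≡ 2 (mod 3).
    The inverse of 2 mod 3 is 2 (since 2·2 = 4 = 1·3 + 1), so t ≡ 2·2 = 4 ≡ 1 (mod 3).
    Then x = 1085 + 1232·1 = 2317, valid modulo lcm(1232, 3) = 3696: x ≡ 2317 (mod 3696).
Verify against each original: 2317 mod 11 = 7, 2317 mod 16 = 13, 2317 mod 7 = 0, 2317 mod 3 = 1.

x ≡ 2317 (mod 3696).


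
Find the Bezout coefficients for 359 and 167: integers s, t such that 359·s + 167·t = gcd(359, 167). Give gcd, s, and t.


Euclidean algorithm on (359, 167) — divide until remainder is 0:
  359 = 2 · 167 + 25
  167 = 6 · 25 + 17
  25 = 1 · 17 + 8
  17 = 2 · 8 + 1
  8 = 8 · 1 + 0
gcd(359, 167) = 1.
Track Bezout coefficients alongside the remainders: start with r₀ = 359 = a·1 + b·0 (s = 1, t = 0) and r₁ = 167 = a·0 + b·1 (s = 0, t = 1); each new remainder r_{k+1} = r_{k-1} − q_k·r_k inherits s_{k+1} = s_{k-1} − q_k·s_k, t_{k+1} = t_{k-1} − q_k·t_k, so r_k = a·s_k + b·t_k at every step:
  q = 2: r = 25, s = 1 − 2·0 = 1, t = 0 − 2·1 = -2  (check: 359·1 + 167·(-2) = 25)
  q = 6: r = 17, s = 0 − 6·1 = -6, t = 1 − 6·(-2) = 13  (check: 359·(-6) + 167·13 = 17)
  q = 1: r = 8, s = 1 − 1·(-6) = 7, t = -2 − 1·13 = -15  (check: 359·7 + 167·(-15) = 8)
  q = 2: r = 1, s = -6 − 2·7 = -20, t = 13 − 2·(-15) = 43  (check: 359·(-20) + 167·43 = 1)
The row with r = 1 (the gcd) gives the Bezout coefficients s = -20, t = 43.
Result: 359 · (-20) + 167 · (43) = 1.

gcd(359, 167) = 1; s = -20, t = 43 (check: 359·(-20) + 167·43 = 1).


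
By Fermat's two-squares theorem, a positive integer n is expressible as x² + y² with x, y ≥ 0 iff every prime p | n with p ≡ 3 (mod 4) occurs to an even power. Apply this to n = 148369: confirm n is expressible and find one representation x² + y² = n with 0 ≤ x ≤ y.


Step 1: Factor n = 148369 = 13 · 101 · 113.
Step 2: Check the mod-4 condition on each prime factor: 13 ≡ 1 (mod 4), exponent 1; 101 ≡ 1 (mod 4), exponent 1; 113 ≡ 1 (mod 4), exponent 1.
All primes ≡ 3 (mod 4) appear to even exponent (or don't appear), so by the two-squares theorem n IS expressible as a sum of two squares.
Step 3: Build a representation. Here n = 13 · 101 · 113 is a product of primes ≡ 1 (mod 4). Each prime p ≡ 1 (mod 4) is itself a sum of two squares; find a² by testing p − a² for a perfect square:
  13: 13 − 1² = 12, 13 − 2² = 9 = 3² ⇒ 13 = 2² + 3².
  101: 101 − 1² = 100 = 10² ⇒ 101 = 1² + 10².
  113: 113 − 1² = 112, 113 − 2² = 109, 113 − 3² = 104, 113 − 4² = 97, 113 − 5² = 88, 113 − 6² = 77, 113 − 7² = 64 = 8² ⇒ 113 = 7² + 8².
  Combine using the Brahmagupta–Fibonacci identity (a² + b²)(c² + d²) = (ac − bd)² + (ad + bc)² = (ac + bd)² + (ad − bc)²:
  13 · 101 = 1313: from (2² + 3²)(1² + 10²), take (2·1 − 3·10, 2·10 + 3·1) = (2 − 30, 20 + 3) = (-28, 23); dropping signs (only squares matter) gives (28, 23); check 28² + 23² = 784 + 529 = 1313 ✓.
  1313 · 113 = 148369: from (28² + 23²)(7² + 8²), take (28·7 − 23·8, 28·8 + 23·7) = (196 − 184, 224 + 161) = (12, 385); check 12² + 385² = 144 + 148225 = 148369 ✓.
Step 4: Order so x ≤ y and verify: 12² + 385² = 144 + 148225 = 148369 = n. ✓

n = 148369 = 12² + 385² (one valid representation with x ≤ y).


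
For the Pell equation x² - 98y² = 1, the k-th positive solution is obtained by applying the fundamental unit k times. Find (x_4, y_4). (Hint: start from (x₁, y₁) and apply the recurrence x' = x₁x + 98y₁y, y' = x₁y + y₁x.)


Step 1: Find the fundamental solution (x₁, y₁) of x² - 98y² = 1.
  Expand √98 as a continued fraction. a₀ = ⌊√98⌋ = 9; iterate m_{k+1} = d_k·a_k − m_k, d_{k+1} = (98 − m_{k+1}²)/d_k, a_{k+1} = ⌊(a₀ + m_{k+1})/d_{k+1}⌋ (starting m₀ = 0, d₀ = 1), with convergents p_k = a_k·p_{k-1} + p_{k-2}, q_k = a_k·q_{k-1} + q_{k-2} (p₋₁ = 1, q₋₁ = 0):
  k = 0: a₀ = 9; p₀/q₀ = 9/1; p₀² − 98·q₀² = 81 − 98 = -17.
  k = 1: m = 9, d = 17, a = ⌊(9 + 9)/17⌋ = 1; p/q = (1·9 + 1)/(1·1 + 0) = 10/1; p² − 98·q² = 100 − 98 = 2.
  k = 2: m = 8, d = 2, a = ⌊(9 + 8)/2⌋ = 8; p/q = (8·10 + 9)/(8·1 + 1) = 89/9; p² − 98·q² = 7921 − 7938 = -17.
  k = 3: m = 8, d = 17, a = ⌊(9 + 8)/17⌋ = 1; p/q = (1·89 + 10)/(1·9 + 1) = 99/10; p² − 98·q² = 9801 − 9800 = 1.
  The first convergent with p² − 98·q² = 1 gives the fundamental solution (x₁, y₁) = (99, 10).
Step 2: Apply the recurrence (x_{n+1}, y_{n+1}) = (x₁x_n + 98y₁y_n, x₁y_n + y₁x_n) repeatedly.
  From (x_1, y_1) = (99, 10): x_2 = 99·99 + 98·10·10 = 19601; y_2 = 99·10 + 10·99 = 1980.
  From (x_2, y_2) = (19601, 1980): x_3 = 99·19601 + 98·10·1980 = 3880899; y_3 = 99·1980 + 10·19601 = 392030.
  From (x_3, y_3) = (3880899, 392030): x_4 = 99·3880899 + 98·10·392030 = 768398401; y_4 = 99·392030 + 10·3880899 = 77619960.
Step 3: Verify x_4² - 98·y_4² = 590436102659356801 - 590436102659356800 = 1 (should be 1). ✓

(x_1, y_1) = (99, 10); (x_4, y_4) = (768398401, 77619960).
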